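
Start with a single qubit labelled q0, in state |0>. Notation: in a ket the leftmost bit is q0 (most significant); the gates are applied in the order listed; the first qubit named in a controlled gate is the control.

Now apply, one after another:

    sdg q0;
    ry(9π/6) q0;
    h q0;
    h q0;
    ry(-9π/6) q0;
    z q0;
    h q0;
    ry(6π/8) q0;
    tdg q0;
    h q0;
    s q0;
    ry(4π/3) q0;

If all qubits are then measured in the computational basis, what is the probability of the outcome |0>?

A full measurement returns |0> with probability sqrt(3)/8 + 5/8. Key observation: gates 2-5 undo each other exactly, leaving only the rest of the circuit to track.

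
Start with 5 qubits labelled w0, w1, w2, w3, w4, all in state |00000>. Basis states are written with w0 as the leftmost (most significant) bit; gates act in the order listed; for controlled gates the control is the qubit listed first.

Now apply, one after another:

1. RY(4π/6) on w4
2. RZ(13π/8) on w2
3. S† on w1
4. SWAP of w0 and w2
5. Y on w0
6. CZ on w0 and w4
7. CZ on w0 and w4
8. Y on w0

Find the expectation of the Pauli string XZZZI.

The observable XZZZI averages to 0. Key observation: steps 5-8 multiply out to the identity, so the circuit reduces to the remaining gates.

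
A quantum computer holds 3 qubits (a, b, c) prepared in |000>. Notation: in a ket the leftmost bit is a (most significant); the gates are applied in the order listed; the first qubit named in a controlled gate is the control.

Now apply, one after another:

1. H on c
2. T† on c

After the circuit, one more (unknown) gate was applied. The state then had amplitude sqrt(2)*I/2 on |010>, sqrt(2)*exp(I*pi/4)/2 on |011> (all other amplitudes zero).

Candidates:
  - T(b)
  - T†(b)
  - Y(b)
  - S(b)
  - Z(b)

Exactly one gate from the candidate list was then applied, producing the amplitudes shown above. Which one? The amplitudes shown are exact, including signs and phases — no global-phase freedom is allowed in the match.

It was Y(b) that produced the state shown.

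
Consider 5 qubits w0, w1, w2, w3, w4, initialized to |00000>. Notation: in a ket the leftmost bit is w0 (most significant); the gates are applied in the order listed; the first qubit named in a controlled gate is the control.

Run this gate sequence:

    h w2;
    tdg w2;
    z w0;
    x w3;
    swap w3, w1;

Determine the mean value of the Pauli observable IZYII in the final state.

The observable IZYII averages to sqrt(2)/2.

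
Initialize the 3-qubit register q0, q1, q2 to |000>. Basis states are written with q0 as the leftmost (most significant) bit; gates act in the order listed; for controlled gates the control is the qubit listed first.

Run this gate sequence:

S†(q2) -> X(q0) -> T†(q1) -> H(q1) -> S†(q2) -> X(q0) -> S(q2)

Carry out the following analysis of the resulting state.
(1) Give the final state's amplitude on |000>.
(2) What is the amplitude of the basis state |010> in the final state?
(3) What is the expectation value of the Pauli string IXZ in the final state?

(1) |000> carries amplitude sqrt(2)/2 in the final state.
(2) The amplitude on |010> is sqrt(2)/2.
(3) In the final state, IXZ has expectation 1.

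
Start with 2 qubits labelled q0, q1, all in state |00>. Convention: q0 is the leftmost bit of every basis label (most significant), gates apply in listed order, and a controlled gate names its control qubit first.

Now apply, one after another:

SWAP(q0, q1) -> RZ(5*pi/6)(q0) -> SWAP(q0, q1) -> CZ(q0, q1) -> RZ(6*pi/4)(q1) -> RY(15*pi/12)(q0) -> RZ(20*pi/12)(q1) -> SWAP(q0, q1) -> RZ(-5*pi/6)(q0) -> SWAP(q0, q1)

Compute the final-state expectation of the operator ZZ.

The observable ZZ averages to -sqrt(2)/2.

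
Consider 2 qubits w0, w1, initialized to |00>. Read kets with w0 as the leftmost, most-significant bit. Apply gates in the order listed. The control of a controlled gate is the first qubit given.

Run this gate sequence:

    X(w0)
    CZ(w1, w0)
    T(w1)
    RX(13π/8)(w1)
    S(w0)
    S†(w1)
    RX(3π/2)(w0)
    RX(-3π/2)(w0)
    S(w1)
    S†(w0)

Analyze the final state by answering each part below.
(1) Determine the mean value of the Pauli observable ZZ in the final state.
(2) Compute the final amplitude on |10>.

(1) In the final state, ZZ has expectation -sqrt(2 - sqrt(2))/2. Key observation: steps 5-10 multiply out to the identity, so the circuit reduces to the remaining gates.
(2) |10> carries amplitude -cos(3*pi/16) in the final state.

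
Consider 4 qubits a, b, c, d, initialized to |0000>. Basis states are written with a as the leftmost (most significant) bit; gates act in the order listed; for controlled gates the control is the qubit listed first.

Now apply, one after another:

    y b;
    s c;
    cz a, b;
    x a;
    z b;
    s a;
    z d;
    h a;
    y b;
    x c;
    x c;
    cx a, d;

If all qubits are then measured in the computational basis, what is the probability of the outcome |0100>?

Outcome |0100> occurs with probability 0. Key observation: gates 10-11 undo each other exactly, leaving only the rest of the circuit to track.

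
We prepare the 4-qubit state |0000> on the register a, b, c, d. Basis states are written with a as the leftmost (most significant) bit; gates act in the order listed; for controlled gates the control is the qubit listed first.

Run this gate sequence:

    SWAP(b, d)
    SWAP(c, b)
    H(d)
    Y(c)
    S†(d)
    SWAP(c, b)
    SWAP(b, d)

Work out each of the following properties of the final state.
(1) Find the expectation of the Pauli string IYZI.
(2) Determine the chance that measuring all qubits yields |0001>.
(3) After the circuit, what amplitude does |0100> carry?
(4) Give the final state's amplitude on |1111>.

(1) In the final state, IYZI has expectation -1.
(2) The probability of measuring |0001> is 1/2.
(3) The final state's coefficient on |0100> equals 0.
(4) |1111> carries amplitude 0 in the final state.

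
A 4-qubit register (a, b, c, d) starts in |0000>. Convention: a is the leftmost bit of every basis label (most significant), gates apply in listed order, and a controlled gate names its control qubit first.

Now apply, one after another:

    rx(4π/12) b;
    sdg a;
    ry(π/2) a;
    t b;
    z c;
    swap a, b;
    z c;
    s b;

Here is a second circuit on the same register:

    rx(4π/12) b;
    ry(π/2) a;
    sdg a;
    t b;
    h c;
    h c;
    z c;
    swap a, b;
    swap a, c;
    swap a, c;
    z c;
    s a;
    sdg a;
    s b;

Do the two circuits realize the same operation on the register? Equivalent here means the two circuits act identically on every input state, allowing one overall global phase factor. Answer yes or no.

No, they are not equivalent — no single phase factor reconciles the two unitaries.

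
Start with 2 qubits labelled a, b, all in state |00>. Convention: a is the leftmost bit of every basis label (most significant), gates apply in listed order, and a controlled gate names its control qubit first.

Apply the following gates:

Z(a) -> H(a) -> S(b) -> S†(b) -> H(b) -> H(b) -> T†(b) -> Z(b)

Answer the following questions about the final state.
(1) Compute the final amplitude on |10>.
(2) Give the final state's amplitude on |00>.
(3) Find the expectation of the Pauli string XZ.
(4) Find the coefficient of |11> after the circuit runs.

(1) |10> carries amplitude sqrt(2)/2 in the final state. Key observation: gates 5-6 undo each other exactly, leaving only the rest of the circuit to track.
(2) The final state's coefficient on |00> equals sqrt(2)/2.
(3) The expectation value of XZ is 1.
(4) The final state's coefficient on |11> equals 0.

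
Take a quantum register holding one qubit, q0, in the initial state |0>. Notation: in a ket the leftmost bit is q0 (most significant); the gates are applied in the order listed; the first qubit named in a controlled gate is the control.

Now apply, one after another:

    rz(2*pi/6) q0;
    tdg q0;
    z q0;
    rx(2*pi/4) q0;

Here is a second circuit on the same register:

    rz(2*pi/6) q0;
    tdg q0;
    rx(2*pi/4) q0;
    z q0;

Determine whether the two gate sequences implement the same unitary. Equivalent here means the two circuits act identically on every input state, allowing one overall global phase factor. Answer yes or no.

No, they are not equivalent — no single phase factor reconciles the two unitaries.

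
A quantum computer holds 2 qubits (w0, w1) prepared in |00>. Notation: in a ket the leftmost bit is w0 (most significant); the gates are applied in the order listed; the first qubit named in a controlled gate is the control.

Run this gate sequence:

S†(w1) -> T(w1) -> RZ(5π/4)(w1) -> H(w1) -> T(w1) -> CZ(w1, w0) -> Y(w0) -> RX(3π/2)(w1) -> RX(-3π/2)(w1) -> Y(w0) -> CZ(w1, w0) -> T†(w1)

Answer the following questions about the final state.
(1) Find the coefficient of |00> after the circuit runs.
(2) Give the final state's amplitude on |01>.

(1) The amplitude on |00> is -sqrt(2)*exp(3*I*pi/8)/2. Key observation: steps 5-12 multiply out to the identity, so the circuit reduces to the remaining gates.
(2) The final state's coefficient on |01> equals -sqrt(2)*exp(3*I*pi/8)/2.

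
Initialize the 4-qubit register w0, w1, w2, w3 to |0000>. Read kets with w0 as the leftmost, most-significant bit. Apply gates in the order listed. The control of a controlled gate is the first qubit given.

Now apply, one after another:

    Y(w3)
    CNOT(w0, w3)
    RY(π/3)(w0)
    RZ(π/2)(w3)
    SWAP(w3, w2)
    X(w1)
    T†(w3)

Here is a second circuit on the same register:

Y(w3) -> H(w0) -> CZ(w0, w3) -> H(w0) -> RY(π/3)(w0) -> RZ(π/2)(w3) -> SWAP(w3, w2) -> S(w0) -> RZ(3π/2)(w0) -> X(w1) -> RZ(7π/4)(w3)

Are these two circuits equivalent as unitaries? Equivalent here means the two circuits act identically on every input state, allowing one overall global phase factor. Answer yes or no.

No — the two circuits implement different unitaries, even allowing a global phase.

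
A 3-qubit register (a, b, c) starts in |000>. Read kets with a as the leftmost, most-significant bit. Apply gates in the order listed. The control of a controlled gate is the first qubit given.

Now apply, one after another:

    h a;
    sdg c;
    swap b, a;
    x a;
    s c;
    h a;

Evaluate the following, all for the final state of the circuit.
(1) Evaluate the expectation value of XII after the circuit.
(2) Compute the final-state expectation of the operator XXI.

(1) The expectation value of XII is -1.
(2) The expectation value of XXI is -1.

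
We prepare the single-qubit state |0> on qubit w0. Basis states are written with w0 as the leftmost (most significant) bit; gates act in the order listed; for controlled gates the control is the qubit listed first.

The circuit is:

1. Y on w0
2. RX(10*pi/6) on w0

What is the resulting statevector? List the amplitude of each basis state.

After the circuit, the state carries amplitude 1/2 on |0>, -sqrt(3)*I/2 on |1>.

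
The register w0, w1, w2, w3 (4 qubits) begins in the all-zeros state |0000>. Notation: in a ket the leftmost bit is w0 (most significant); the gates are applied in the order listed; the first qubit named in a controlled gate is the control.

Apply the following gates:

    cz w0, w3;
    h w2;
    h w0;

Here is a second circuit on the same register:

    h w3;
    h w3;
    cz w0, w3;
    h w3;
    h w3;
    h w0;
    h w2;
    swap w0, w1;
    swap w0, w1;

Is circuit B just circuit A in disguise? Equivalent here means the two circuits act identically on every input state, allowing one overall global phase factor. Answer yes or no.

Yes, they are equivalent — the unitaries differ by at most a global phase.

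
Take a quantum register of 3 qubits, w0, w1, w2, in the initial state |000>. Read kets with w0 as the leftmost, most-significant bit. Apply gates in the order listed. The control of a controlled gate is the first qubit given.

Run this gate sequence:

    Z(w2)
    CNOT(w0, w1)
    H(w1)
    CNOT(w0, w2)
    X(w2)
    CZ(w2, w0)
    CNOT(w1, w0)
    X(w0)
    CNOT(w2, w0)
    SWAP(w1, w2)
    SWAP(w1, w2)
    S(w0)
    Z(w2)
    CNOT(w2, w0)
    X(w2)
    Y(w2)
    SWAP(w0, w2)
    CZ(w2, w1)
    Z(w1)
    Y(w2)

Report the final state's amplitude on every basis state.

The final amplitudes are -sqrt(2)/2 on |100>, -sqrt(2)*I/2 on |111>, and 0 on every other basis state.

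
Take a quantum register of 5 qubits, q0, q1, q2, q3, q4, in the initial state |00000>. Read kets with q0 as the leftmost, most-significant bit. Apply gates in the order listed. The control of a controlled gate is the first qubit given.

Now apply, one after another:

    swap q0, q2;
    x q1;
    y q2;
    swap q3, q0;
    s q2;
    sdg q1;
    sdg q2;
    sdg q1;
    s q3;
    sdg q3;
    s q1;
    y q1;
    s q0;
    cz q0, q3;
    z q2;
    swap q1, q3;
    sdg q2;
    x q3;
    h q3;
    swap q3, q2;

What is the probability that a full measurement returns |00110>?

Outcome |00110> occurs with probability 1/2. Key observation: gates 8-11 undo each other exactly, leaving only the rest of the circuit to track.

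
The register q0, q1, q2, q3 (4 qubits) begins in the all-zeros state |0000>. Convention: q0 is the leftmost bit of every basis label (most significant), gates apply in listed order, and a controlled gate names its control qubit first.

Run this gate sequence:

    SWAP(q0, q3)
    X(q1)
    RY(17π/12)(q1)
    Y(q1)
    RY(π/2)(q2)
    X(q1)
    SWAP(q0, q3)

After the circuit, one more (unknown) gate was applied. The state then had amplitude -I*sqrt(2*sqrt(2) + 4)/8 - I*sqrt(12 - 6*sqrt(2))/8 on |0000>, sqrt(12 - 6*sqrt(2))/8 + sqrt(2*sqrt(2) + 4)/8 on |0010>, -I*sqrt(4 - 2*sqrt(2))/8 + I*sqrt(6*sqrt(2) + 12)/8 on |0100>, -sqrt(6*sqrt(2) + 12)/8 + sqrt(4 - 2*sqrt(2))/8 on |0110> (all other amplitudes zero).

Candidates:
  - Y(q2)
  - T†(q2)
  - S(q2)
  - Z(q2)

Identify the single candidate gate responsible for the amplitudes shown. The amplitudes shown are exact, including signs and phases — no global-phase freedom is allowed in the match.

The applied gate was S(q2).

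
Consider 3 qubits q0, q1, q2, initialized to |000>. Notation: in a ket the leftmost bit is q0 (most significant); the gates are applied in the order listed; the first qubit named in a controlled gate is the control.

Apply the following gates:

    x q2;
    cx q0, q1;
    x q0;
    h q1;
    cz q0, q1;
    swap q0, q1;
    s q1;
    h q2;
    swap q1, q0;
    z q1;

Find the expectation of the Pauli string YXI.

The observable YXI averages to 0.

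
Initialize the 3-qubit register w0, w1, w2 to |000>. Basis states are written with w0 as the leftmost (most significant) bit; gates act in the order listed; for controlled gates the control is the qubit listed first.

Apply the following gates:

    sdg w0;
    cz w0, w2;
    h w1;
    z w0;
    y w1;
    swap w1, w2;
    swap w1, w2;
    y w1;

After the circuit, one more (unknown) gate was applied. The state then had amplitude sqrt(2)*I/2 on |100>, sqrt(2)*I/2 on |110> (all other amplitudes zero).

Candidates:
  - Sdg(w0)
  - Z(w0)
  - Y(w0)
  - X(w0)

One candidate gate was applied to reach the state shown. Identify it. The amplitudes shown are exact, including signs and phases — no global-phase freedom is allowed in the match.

The applied gate was Y(w0). Key observation: gates 5-8 undo each other exactly, leaving only the rest of the circuit to track.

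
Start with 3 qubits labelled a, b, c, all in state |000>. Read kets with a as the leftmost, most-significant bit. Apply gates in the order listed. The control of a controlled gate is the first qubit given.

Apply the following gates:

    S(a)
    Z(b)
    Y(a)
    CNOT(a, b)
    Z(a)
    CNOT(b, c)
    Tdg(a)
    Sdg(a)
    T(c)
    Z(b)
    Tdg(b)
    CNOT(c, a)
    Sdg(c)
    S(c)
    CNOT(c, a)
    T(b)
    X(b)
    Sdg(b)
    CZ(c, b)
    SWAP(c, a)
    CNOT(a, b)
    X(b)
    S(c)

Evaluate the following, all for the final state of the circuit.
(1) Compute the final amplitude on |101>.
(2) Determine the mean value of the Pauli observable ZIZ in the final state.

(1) The final state's coefficient on |101> equals I.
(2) In the final state, ZIZ has expectation 1.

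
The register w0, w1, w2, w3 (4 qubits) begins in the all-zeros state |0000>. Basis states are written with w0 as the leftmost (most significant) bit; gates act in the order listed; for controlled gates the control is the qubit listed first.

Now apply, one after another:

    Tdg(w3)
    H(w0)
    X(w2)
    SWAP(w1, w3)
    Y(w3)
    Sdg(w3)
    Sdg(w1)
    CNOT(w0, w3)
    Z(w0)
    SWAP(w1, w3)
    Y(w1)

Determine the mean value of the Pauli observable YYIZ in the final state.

The expectation value of YYIZ is -1.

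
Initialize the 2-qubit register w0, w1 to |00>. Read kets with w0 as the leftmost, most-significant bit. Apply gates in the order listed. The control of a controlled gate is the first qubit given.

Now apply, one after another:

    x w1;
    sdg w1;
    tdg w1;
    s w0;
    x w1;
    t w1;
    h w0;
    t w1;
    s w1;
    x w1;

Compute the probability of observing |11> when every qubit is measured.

A full measurement returns |11> with probability 1/2.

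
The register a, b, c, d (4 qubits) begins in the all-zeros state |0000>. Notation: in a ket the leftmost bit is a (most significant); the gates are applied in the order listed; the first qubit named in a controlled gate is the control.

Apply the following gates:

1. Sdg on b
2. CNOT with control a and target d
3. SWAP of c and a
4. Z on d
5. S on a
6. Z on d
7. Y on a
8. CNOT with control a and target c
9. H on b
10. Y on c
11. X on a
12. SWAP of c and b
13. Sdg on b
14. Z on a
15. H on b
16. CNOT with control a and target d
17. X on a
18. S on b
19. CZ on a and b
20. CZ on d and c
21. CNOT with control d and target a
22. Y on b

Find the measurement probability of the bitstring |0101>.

Outcome |0101> occurs with probability 0.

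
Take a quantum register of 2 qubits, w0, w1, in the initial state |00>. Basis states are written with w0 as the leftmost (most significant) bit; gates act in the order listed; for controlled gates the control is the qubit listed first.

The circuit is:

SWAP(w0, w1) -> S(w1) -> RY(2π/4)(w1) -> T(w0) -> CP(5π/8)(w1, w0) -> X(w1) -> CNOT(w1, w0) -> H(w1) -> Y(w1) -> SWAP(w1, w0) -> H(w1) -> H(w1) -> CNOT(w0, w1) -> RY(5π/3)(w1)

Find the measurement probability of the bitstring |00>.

A full measurement returns |00> with probability 1/4 - sqrt(3)/8. Key observation: the block from step 11 through step 12 cancels to the identity and can be dropped.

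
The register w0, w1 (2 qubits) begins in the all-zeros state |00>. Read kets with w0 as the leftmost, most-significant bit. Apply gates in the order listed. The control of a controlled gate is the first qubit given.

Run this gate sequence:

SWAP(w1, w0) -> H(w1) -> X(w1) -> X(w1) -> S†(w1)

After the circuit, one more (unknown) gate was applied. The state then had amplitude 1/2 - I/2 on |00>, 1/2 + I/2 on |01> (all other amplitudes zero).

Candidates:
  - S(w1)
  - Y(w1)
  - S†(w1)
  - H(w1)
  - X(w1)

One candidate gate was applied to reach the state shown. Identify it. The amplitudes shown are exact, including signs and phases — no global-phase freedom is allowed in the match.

The unique candidate consistent with the amplitudes is H(w1). Key observation: the block from step 3 through step 4 cancels to the identity and can be dropped.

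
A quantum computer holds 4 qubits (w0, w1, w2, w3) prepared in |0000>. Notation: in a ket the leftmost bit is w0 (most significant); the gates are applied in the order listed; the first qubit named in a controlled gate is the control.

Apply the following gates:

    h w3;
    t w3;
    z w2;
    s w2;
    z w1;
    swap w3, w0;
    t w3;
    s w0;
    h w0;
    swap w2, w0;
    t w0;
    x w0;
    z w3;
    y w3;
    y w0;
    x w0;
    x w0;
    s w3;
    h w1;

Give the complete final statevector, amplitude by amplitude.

The resulting statevector has amplitude sqrt(2)*(-exp(I*pi/4) + I)/4 on |0001>, sqrt(2)*(exp(I*pi/4) + I)/4 on |0011>, sqrt(2)*(-exp(I*pi/4) + I)/4 on |0101>, sqrt(2)*(exp(I*pi/4) + I)/4 on |0111>, and 0 on every other basis state.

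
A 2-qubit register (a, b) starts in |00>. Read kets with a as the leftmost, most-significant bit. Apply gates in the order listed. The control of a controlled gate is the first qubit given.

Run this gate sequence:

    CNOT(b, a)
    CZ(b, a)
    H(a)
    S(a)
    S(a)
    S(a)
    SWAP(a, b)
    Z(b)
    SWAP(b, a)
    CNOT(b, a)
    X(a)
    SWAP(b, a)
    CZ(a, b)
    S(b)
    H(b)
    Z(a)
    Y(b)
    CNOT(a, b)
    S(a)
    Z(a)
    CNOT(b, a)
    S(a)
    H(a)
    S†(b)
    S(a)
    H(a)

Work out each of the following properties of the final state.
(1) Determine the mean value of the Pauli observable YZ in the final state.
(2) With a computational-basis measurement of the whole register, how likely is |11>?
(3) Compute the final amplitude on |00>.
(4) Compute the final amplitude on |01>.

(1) The observable YZ averages to -1.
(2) A full measurement returns |11> with probability 1/2.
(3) The final state's coefficient on |00> equals 0.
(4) The final state's coefficient on |01> equals -1/2 + I/2.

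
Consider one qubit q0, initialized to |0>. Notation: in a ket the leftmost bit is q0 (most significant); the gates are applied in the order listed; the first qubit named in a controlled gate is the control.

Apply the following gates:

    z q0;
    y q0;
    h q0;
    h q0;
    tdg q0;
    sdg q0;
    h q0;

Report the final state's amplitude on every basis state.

The resulting statevector has amplitude -sqrt(2)*exp(3*I*pi/4)/2 on |0>, sqrt(2)*exp(3*I*pi/4)/2 on |1>.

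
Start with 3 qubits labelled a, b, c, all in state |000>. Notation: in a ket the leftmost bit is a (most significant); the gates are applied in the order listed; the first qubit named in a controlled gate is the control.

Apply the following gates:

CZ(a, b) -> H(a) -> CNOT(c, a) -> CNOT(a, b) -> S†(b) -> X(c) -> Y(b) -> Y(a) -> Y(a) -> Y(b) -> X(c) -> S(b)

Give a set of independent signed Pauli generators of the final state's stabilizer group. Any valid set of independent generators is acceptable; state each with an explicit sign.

The final state is stabilized by the group generated by +XXI, +ZZI, +IIZ; other independent generating sets are equally valid. Key observation: the block from step 5 through step 12 cancels to the identity and can be dropped.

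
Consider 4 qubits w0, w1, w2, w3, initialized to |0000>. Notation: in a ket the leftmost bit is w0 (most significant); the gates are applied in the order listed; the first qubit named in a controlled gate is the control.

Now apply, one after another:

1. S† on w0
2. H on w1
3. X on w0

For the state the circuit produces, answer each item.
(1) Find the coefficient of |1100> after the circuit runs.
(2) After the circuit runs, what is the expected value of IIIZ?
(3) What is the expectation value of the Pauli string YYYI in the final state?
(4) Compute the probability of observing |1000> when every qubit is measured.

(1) |1100> carries amplitude sqrt(2)/2 in the final state.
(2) In the final state, IIIZ has expectation 1.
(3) The observable YYYI averages to 0.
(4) The probability of measuring |1000> is 1/2.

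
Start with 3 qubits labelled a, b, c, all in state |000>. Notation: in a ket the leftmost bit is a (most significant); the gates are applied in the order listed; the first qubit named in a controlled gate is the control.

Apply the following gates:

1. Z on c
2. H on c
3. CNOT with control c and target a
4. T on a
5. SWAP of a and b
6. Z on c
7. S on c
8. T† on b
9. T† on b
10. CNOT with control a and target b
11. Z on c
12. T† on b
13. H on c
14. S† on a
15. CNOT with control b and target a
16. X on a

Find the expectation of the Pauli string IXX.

The observable IXX averages to 0.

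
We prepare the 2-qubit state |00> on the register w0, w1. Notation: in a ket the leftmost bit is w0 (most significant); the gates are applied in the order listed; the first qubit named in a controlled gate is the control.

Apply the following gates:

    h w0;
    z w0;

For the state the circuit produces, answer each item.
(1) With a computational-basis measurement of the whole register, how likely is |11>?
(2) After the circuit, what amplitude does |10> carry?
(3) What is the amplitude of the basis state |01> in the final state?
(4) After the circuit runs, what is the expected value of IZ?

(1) Outcome |11> occurs with probability 0.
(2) |10> carries amplitude -sqrt(2)/2 in the final state.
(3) The amplitude on |01> is 0.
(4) In the final state, IZ has expectation 1.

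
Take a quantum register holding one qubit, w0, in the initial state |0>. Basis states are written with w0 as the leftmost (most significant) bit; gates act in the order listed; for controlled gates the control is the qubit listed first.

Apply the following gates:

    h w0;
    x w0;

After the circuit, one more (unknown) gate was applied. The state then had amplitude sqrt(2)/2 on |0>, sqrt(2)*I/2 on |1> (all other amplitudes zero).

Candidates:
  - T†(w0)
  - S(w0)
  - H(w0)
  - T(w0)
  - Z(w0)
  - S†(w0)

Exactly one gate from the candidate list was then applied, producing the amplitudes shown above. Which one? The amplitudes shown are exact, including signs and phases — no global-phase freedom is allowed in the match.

The unique candidate consistent with the amplitudes is S(w0).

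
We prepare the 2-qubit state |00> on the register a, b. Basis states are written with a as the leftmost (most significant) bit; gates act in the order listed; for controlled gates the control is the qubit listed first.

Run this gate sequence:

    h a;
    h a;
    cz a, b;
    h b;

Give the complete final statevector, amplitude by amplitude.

The resulting statevector has amplitude sqrt(2)/2 on |00>, sqrt(2)/2 on |01>, 0 on |10>, 0 on |11>. Key observation: gates 1-2 undo each other exactly, leaving only the rest of the circuit to track.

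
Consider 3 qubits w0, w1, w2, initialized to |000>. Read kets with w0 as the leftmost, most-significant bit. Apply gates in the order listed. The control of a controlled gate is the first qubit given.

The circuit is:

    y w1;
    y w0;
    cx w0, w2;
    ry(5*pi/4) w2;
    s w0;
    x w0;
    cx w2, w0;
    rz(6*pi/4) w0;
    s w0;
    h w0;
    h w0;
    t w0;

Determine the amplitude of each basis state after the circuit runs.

The final amplitudes are -sqrt(sqrt(2) + 2)*exp(3*I*pi/4)/2 on |010>, sqrt(2 - sqrt(2))/2 on |111>, and 0 on every other basis state.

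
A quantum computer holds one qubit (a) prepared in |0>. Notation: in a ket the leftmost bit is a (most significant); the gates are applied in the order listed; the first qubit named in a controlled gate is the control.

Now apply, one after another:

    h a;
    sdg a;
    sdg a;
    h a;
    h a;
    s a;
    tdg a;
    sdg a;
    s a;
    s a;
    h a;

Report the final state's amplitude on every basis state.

The final amplitudes are 1/2 - exp(3*I*pi/4)/2 on |0>, 1/2 + exp(3*I*pi/4)/2 on |1>.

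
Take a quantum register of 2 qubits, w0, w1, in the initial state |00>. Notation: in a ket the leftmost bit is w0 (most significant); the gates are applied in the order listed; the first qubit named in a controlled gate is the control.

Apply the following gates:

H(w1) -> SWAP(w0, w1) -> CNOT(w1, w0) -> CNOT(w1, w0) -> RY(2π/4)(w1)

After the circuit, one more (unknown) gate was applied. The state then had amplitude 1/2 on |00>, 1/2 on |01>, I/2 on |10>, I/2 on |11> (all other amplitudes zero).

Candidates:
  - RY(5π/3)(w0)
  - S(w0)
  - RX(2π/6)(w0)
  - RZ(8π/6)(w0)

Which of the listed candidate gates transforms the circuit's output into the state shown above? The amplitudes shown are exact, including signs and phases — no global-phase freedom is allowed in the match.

The applied gate was S(w0).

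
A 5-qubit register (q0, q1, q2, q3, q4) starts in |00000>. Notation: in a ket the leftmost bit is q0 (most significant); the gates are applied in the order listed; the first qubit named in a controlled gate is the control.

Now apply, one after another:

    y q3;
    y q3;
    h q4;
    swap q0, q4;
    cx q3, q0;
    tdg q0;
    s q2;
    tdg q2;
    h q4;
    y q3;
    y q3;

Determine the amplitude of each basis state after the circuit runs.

After the circuit, the state carries amplitude 1/2 on |00000>, 1/2 on |00001>, -exp(3*I*pi/4)/2 on |10000>, -exp(3*I*pi/4)/2 on |10001>, and 0 on every other basis state.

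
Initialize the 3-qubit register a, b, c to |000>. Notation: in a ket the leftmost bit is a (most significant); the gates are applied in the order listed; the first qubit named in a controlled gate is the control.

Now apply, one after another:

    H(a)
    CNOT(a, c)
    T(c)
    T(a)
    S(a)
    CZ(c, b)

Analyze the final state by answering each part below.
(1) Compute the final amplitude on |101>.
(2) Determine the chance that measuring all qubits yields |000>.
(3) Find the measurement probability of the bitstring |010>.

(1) The final state's coefficient on |101> equals -sqrt(2)/2.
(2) Outcome |000> occurs with probability 1/2.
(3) The probability of measuring |010> is 0.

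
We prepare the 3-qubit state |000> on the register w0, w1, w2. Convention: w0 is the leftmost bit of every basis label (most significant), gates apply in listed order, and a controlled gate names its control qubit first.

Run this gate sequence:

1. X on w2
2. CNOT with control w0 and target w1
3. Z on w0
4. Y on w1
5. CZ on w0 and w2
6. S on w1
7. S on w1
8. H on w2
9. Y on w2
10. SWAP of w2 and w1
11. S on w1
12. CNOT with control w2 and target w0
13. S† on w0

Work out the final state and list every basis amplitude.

The final amplitudes are -sqrt(2)*I/2 on |101>, sqrt(2)/2 on |111>, and 0 on every other basis state.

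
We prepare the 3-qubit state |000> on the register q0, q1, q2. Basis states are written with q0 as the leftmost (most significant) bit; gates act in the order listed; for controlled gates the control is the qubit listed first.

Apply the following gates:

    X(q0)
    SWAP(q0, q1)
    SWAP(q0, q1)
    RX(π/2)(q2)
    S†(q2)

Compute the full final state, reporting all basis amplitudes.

After the circuit, the state carries amplitude sqrt(2)/2 on |100>, -sqrt(2)/2 on |101>, and 0 on every other basis state. Key observation: steps 2-3 multiply out to the identity, so the circuit reduces to the remaining gates.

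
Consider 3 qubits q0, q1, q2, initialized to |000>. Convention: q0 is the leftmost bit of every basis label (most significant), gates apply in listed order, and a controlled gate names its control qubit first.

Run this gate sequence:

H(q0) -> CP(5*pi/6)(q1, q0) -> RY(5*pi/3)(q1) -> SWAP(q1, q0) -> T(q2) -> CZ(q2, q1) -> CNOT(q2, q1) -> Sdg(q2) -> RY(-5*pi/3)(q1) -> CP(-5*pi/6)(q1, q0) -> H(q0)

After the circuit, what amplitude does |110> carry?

|110> carries amplitude sqrt(3)/8 + 3/8 - sqrt(3)*exp(I*pi/6)/8 - exp(I*pi/6)/8 in the final state.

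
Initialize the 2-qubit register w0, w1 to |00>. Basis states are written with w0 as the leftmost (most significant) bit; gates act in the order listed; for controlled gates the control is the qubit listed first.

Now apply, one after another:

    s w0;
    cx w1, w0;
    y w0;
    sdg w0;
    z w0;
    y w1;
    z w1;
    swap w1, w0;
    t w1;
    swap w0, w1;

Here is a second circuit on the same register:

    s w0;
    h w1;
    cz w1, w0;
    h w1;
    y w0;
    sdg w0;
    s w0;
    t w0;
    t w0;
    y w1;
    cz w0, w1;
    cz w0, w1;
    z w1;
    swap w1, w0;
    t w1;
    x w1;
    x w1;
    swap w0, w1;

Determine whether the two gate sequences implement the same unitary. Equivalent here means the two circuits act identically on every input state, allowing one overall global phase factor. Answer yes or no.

No — the two circuits implement different unitaries, even allowing a global phase.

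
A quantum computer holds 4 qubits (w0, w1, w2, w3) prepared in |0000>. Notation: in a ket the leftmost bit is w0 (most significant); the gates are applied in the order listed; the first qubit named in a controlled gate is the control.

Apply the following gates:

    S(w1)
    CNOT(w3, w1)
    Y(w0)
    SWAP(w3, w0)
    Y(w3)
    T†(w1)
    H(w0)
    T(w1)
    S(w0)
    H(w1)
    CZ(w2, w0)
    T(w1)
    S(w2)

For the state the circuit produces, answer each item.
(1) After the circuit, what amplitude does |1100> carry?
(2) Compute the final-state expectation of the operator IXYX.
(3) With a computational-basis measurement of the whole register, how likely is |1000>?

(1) The final state's coefficient on |1100> equals exp(3*I*pi/4)/2.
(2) The observable IXYX averages to 0.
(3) Outcome |1000> occurs with probability 1/4.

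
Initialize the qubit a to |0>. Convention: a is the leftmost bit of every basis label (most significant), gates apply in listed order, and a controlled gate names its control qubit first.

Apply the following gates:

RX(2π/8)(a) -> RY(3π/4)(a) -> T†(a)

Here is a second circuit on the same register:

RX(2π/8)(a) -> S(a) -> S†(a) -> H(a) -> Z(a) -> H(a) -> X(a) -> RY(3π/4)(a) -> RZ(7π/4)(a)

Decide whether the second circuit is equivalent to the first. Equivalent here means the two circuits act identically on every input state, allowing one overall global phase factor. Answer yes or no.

Yes — the two circuits implement the same unitary up to a global phase.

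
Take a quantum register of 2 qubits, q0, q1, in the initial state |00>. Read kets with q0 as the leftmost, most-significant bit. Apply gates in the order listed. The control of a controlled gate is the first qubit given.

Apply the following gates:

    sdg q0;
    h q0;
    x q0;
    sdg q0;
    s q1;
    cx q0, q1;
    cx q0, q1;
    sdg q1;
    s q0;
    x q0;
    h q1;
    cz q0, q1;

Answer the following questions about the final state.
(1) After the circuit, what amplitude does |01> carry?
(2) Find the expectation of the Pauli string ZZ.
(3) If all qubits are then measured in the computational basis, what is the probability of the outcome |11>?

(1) |01> carries amplitude 1/2 in the final state.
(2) The observable ZZ averages to 0.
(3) The probability of measuring |11> is 1/4.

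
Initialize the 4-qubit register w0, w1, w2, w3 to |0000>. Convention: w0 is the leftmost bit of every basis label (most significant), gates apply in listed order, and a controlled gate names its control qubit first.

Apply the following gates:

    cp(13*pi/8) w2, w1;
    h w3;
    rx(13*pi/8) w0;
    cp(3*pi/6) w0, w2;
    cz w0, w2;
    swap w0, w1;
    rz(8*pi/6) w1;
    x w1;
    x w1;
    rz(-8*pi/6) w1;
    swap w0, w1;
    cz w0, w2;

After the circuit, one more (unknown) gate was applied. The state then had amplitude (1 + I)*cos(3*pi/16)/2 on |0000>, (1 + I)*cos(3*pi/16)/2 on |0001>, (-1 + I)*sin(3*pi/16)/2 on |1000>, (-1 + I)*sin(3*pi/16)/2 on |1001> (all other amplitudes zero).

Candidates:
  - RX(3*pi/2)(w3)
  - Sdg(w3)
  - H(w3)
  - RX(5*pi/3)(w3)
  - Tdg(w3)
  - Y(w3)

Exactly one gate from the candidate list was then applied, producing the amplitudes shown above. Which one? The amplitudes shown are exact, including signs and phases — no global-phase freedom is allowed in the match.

The unique candidate consistent with the amplitudes is RX(3*pi/2)(w3). Key observation: gates 5-12 undo each other exactly, leaving only the rest of the circuit to track.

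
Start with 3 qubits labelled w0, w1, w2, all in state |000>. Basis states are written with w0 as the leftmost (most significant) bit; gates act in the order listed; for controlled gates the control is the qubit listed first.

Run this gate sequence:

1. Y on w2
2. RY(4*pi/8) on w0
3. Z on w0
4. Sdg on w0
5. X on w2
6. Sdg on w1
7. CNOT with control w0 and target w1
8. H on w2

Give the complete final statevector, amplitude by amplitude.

The final amplitudes are I/2 on |000>, I/2 on |001>, 0 on |010>, 0 on |011>, 0 on |100>, 0 on |101>, -1/2 on |110>, -1/2 on |111>.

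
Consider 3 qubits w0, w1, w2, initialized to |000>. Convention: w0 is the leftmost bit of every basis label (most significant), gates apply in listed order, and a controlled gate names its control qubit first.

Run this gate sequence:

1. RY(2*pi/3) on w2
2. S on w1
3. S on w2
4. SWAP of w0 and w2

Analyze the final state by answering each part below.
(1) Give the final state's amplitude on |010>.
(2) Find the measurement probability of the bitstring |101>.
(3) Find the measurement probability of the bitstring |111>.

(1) The amplitude on |010> is 0.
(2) A full measurement returns |101> with probability 0.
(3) The probability of measuring |111> is 0.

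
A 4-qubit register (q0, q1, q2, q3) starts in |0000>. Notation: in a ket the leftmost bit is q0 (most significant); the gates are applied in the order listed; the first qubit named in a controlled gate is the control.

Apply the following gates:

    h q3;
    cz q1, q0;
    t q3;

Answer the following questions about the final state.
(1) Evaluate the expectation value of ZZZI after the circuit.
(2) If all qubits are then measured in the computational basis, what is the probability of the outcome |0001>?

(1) The expectation value of ZZZI is 1.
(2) The probability of measuring |0001> is 1/2.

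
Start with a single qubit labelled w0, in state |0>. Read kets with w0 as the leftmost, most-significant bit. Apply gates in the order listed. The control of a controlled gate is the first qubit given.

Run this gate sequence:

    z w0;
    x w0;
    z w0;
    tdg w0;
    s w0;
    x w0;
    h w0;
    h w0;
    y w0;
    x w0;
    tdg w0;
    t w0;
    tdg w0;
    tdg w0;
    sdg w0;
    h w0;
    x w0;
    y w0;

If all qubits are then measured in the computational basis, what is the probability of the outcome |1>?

The probability of measuring |1> is 1/2.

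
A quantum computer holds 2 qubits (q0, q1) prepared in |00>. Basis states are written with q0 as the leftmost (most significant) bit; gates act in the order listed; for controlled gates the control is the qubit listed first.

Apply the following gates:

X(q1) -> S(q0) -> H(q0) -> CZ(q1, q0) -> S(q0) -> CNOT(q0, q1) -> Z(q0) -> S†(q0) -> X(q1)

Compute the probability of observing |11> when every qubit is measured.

A full measurement returns |11> with probability 1/2.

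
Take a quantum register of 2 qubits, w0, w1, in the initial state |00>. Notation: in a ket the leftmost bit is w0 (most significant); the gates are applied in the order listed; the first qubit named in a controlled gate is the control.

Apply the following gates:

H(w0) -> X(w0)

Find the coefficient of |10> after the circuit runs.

The final state's coefficient on |10> equals sqrt(2)/2.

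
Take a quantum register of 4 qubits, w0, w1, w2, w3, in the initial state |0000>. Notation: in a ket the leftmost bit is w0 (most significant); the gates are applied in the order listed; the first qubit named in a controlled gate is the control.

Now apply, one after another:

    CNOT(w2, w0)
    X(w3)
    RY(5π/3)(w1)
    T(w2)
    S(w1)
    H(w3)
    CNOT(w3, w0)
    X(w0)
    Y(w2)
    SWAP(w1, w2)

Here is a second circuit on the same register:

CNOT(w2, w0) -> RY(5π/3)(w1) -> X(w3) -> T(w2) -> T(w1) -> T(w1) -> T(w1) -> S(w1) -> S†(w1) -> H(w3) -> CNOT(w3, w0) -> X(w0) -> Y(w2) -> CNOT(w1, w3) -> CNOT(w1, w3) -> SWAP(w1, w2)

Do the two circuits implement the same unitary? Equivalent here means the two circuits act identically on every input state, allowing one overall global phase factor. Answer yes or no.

No — the two circuits implement different unitaries, even allowing a global phase.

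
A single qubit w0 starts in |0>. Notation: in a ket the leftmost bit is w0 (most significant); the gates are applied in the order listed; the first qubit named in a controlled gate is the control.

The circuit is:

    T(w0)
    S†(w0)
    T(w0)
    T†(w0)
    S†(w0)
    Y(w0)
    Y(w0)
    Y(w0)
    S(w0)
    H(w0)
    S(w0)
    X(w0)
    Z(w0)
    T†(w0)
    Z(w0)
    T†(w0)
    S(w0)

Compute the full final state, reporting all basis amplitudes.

The final amplitudes are sqrt(2)*I/2 on |0>, -sqrt(2)/2 on |1>.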